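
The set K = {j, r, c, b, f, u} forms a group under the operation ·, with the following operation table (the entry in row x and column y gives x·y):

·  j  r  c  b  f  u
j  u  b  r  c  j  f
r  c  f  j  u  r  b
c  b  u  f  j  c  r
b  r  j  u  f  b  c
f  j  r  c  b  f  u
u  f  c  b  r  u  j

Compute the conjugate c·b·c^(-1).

The identity is f. In row c, the entry f sits in column c, so c^(-1) = c.
c·b = j
j·c = r
(Structurally, K here is isomorphic to the symmetric group S_3.)

r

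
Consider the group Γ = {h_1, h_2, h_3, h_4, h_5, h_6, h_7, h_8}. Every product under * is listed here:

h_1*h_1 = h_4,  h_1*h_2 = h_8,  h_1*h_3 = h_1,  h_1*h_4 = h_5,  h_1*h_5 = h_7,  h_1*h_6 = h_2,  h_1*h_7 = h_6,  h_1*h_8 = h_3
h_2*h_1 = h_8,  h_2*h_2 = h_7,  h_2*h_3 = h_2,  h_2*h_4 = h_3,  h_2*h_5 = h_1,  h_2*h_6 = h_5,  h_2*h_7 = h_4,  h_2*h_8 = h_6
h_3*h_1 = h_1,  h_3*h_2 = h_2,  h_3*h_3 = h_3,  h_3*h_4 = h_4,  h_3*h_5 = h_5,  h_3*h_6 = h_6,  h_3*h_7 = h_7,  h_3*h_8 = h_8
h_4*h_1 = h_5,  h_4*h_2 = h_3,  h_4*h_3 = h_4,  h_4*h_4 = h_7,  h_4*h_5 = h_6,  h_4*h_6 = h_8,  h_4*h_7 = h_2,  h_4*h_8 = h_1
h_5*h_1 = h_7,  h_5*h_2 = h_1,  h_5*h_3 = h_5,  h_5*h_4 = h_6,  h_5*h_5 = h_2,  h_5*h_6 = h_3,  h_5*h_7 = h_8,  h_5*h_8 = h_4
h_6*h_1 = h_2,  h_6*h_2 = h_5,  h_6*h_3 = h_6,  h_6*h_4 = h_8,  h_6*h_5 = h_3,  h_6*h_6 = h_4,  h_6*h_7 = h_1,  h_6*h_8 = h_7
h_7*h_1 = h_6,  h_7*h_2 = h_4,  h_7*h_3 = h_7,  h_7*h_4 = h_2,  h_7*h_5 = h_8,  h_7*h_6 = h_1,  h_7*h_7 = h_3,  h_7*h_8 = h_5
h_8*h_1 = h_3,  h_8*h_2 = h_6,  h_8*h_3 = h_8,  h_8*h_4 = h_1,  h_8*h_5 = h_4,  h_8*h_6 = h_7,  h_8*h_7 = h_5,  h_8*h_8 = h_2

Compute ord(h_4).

4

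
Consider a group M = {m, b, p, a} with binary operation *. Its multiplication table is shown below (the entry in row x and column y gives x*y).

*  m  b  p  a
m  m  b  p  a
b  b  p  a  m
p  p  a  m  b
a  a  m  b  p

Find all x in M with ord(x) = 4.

Identity is m. Compute the order of each non-identity element by repeated multiplication:
  b: b → p → a → m  (order 4)
  p: p → m  (order 2)
  a: a → p → b → m  (order 4)
Elements of order 4: {a, b}.
(Structurally, M here is isomorphic to the cyclic group Z_4.)

{a, b}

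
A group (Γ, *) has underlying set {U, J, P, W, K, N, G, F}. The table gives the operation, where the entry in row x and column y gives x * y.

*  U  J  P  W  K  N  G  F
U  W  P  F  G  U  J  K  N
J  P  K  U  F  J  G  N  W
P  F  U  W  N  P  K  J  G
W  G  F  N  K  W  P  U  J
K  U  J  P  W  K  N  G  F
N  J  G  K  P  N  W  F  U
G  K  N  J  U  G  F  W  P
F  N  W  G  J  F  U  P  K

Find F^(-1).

First locate the identity: row K matches the header, so K is the identity.
Scan row F for K: F * F = K. Hence F^(-1) = F.
(Structurally, Γ here is isomorphic to Z_2 x Z_4.)

F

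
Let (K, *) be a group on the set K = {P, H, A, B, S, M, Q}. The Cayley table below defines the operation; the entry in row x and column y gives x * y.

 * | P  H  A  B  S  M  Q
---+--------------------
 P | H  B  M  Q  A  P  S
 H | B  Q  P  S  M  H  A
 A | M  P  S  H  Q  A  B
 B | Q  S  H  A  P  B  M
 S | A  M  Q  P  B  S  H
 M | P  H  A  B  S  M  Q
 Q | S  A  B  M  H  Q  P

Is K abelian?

Check whether the table is symmetric across its main diagonal.
Every entry (row x, col y) equals the entry (row y, col x), so K is abelian.
(In fact K ≅ the cyclic group Z_7.)

Yes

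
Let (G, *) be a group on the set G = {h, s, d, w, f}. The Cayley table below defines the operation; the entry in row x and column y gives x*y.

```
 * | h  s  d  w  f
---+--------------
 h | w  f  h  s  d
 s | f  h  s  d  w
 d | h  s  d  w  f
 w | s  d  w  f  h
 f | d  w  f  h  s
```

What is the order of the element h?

The identity element is d (its row matches the header).
h^1 = h
h^2 = h*h = w
h^3 = w*h = s
h^4 = s*h = f
h^5 = f*h = d
The first power of h equal to the identity is h^5, so ord(h) = 5.

5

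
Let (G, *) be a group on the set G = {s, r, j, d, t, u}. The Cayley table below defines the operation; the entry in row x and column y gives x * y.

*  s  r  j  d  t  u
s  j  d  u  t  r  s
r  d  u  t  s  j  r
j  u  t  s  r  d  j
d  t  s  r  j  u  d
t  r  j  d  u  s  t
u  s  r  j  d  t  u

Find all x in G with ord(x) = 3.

{j, s}

Identity is u. Compute the order of each non-identity element by repeated multiplication:
  s: s → j → u  (order 3)
  r: r → u  (order 2)
  j: j → s → u  (order 3)
  d: d → j → r → s → t → u  (order 6)
  t: t → s → r → j → d → u  (order 6)
Elements of order 3: {j, s}.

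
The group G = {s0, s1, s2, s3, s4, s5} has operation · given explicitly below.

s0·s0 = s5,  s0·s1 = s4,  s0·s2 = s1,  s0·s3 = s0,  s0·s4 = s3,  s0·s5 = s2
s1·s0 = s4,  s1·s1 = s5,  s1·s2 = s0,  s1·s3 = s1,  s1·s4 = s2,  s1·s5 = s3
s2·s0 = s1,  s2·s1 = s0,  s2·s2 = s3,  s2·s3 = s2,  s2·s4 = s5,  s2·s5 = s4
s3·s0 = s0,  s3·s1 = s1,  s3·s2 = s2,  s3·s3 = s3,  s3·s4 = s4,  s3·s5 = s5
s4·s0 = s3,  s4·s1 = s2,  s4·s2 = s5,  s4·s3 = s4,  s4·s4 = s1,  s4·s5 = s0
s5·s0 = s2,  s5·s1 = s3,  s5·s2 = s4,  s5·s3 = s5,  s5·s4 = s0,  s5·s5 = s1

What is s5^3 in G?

s5^1 = s5
s5^2 = s5·s5 = s1
s5^3 = s1·s5 = s3

s3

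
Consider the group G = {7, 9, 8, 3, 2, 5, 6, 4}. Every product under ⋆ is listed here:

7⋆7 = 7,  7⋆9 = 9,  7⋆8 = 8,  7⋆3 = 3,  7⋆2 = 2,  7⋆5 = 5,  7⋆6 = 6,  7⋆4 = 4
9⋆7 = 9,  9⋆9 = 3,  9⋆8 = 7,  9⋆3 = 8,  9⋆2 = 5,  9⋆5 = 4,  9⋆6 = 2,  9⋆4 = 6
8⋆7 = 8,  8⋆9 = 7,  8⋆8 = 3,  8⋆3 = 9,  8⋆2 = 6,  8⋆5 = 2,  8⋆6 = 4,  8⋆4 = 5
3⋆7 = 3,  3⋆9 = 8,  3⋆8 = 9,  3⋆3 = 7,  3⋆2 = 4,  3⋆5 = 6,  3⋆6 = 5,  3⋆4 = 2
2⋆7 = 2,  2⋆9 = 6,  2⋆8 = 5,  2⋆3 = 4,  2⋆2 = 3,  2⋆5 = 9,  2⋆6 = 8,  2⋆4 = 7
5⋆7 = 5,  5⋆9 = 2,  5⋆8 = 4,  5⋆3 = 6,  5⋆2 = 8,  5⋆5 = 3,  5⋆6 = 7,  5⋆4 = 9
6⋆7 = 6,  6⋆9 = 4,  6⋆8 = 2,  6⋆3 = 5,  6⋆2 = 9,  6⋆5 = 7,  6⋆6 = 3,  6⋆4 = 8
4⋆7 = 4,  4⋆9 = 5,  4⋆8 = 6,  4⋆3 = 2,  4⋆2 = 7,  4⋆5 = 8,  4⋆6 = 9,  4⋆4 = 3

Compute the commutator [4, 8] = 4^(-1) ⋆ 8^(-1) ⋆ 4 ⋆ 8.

Identity is 7; from the table 4^(-1) = 2 and 8^(-1) = 9.
2 ⋆ 9 = 6
6 ⋆ 4 = 8
8 ⋆ 8 = 3

3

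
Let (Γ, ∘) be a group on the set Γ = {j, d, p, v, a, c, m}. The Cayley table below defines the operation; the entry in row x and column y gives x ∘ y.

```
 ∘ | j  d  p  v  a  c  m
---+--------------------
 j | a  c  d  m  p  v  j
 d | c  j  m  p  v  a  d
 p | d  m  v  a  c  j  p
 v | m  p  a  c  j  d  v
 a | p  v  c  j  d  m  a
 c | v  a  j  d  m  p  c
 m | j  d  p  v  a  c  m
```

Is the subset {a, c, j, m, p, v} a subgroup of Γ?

a ∘ a = d, which is not in {a, c, j, m, p, v}.
The subset is not closed under ∘, so it is not a subgroup.

No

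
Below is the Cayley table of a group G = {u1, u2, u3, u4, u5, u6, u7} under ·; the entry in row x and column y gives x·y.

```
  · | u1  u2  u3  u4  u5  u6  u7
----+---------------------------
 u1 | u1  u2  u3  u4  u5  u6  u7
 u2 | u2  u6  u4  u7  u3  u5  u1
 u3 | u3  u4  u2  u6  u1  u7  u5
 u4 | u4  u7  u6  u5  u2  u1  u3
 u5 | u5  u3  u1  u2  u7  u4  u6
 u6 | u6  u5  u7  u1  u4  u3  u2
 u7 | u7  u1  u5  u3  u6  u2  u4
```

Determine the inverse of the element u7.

First locate the identity: row u1 matches the header, so u1 is the identity.
Scan row u7 for u1: u7·u2 = u1. Hence u7^(-1) = u2.

u2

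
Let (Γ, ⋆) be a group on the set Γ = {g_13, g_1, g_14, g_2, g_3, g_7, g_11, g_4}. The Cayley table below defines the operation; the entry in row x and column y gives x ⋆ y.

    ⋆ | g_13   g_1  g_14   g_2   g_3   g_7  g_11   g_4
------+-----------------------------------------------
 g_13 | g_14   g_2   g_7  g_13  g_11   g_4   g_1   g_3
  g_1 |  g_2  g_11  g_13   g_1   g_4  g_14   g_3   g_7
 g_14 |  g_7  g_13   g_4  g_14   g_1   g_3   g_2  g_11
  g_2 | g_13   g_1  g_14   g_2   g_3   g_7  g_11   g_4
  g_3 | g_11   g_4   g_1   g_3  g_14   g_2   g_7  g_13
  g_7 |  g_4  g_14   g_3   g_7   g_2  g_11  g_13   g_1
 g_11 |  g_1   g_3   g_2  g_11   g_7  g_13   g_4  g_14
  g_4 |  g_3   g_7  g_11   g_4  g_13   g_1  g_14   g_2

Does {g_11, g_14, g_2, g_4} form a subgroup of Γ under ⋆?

{g_11, g_14, g_2, g_4} contains the identity g_2.
Checking products: every product of two elements of {g_11, g_14, g_2, g_4} (read from the table) lies in {g_11, g_14, g_2, g_4}, so the set is closed.
In a finite group, a nonempty closed subset is a subgroup. So {g_11, g_14, g_2, g_4} ≤ Γ.

Yes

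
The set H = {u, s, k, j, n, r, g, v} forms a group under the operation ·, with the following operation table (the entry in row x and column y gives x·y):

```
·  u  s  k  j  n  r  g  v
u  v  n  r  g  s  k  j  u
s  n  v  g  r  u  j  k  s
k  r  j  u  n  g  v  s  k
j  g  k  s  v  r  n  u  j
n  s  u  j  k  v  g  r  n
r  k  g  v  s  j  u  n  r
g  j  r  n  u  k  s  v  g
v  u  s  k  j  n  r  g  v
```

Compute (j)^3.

j^1 = j
j^2 = j·j = v
j^3 = v·j = j

j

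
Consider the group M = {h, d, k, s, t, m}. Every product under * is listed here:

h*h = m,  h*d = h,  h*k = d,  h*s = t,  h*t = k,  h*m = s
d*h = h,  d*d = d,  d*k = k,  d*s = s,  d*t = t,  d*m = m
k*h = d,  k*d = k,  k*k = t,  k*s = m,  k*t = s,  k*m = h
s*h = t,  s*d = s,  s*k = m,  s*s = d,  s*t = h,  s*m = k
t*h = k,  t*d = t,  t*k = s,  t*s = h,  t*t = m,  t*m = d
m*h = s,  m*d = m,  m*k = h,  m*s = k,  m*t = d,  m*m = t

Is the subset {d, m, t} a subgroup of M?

{d, m, t} contains the identity d.
Checking products: every product of two elements of {d, m, t} (read from the table) lies in {d, m, t}, so the set is closed.
In a finite group, a nonempty closed subset is a subgroup. So {d, m, t} ≤ M.

Yes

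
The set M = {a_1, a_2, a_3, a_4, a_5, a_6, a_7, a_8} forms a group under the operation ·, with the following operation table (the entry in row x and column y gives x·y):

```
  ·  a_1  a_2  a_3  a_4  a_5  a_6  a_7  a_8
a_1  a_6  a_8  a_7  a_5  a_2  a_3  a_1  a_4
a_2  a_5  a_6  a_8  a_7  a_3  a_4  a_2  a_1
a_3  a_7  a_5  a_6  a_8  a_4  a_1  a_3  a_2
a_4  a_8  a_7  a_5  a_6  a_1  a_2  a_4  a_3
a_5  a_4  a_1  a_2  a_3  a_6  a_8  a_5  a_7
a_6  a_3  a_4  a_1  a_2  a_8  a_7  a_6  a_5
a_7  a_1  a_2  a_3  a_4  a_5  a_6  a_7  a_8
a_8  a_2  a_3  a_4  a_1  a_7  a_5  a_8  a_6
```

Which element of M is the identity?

a_7

The identity e satisfies e·x = x for all x, so its row in the table reproduces the column headers.
Row a_7 reads: a_1, a_2, a_3, a_4, a_5, a_6, a_7, a_8 — exactly the header order. So a_7 is the identity.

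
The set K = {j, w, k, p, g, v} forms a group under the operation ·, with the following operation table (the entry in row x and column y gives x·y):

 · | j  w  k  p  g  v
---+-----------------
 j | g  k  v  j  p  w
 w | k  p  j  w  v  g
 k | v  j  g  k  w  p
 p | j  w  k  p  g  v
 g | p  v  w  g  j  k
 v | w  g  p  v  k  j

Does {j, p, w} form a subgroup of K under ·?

j·j = g, which is not in {j, p, w}.
The subset is not closed under ·, so it is not a subgroup.
(Structurally, K here is isomorphic to the cyclic group Z_6.)

No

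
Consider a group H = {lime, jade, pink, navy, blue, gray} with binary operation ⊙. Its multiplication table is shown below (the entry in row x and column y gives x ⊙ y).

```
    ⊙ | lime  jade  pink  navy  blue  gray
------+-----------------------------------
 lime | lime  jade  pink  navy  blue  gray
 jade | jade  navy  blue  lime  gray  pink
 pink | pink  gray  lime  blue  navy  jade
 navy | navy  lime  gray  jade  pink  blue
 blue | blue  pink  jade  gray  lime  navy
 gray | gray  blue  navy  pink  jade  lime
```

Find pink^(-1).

First locate the identity: row lime matches the header, so lime is the identity.
Scan row pink for lime: pink ⊙ pink = lime. Hence pink^(-1) = pink.

pink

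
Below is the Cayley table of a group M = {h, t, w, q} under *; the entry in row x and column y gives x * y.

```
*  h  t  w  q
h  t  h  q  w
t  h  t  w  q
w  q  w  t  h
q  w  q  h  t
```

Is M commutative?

Yes

Check whether the table is symmetric across its main diagonal.
Every entry (row x, col y) equals the entry (row y, col x), so M is abelian.
(In fact M ≅ the Klein four-group V_4.)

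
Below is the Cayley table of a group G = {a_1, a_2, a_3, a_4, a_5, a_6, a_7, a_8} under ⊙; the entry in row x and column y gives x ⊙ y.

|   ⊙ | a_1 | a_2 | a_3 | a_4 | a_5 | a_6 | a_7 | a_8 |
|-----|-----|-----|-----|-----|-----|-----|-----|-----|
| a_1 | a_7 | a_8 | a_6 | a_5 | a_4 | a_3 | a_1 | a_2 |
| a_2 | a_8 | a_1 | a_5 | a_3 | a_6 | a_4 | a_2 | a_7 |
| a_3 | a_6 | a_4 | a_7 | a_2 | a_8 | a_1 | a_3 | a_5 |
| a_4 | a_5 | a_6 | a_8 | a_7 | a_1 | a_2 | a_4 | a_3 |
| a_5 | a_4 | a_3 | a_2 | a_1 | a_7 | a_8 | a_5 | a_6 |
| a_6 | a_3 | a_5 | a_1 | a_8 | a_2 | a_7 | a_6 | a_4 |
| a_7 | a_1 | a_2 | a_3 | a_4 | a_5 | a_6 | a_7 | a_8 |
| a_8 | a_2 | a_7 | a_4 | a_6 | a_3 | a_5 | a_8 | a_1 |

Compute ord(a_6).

2

The identity element is a_7 (its row matches the header).
a_6^1 = a_6
a_6^2 = a_6 ⊙ a_6 = a_7
The first power of a_6 equal to the identity is a_6^2, so ord(a_6) = 2.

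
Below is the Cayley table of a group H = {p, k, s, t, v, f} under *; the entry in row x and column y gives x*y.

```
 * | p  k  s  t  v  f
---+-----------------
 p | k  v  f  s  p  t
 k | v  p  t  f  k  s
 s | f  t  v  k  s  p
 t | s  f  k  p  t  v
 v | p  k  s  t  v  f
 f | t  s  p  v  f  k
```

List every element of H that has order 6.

{f, t}

Identity is v. Compute the order of each non-identity element by repeated multiplication:
  p: p → k → v  (order 3)
  k: k → p → v  (order 3)
  s: s → v  (order 2)
  t: t → p → s → k → f → v  (order 6)
  f: f → k → s → p → t → v  (order 6)
Elements of order 6: {f, t}.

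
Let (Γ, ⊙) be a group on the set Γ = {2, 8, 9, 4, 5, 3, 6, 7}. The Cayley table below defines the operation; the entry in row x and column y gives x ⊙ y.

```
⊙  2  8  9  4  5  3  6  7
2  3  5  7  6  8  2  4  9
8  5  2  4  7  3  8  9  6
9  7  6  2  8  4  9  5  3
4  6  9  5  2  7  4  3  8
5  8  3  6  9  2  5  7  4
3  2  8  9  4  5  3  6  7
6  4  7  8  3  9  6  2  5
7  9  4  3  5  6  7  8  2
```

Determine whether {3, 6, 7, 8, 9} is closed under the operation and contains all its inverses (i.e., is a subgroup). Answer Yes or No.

7 ⊙ 7 = 2, which is not in {3, 6, 7, 8, 9}.
The subset is not closed under ⊙, so it is not a subgroup.

No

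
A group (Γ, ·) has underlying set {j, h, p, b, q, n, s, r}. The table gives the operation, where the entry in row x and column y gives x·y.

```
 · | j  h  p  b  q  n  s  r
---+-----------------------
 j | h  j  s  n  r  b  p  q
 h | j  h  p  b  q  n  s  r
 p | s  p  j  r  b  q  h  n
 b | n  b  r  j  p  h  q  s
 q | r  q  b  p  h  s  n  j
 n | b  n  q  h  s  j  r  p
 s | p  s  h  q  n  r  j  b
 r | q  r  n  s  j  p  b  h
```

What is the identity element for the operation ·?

The identity e satisfies e·x = x for all x, so its row in the table reproduces the column headers.
Row h reads: j, h, p, b, q, n, s, r — exactly the header order. So h is the identity.

h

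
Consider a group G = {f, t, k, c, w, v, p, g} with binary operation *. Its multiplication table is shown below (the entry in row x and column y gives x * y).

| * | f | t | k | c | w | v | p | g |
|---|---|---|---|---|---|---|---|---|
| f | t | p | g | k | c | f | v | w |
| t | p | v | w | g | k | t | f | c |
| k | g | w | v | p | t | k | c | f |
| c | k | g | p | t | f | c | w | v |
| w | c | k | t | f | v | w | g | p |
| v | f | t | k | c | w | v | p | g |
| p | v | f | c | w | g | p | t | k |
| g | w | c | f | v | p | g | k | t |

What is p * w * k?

f

p * w = g
g * k = f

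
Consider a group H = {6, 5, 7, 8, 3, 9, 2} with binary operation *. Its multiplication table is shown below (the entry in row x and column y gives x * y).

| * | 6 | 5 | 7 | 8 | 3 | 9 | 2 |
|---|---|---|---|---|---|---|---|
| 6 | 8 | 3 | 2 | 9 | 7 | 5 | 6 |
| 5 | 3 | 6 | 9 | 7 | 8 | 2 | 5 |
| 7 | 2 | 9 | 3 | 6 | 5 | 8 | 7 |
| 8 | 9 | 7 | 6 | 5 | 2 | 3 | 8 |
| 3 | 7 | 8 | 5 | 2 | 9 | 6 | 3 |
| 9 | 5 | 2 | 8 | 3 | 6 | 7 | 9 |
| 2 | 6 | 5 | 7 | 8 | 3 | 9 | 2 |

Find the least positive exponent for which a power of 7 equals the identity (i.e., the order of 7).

The identity element is 2 (its row matches the header).
7^1 = 7
7^2 = 7 * 7 = 3
7^3 = 3 * 7 = 5
7^4 = 5 * 7 = 9
7^5 = 9 * 7 = 8
7^6 = 8 * 7 = 6
7^7 = 6 * 7 = 2
The first power of 7 equal to the identity is 7^7, so ord(7) = 7.
(Structurally, H here is isomorphic to the cyclic group Z_7.)

7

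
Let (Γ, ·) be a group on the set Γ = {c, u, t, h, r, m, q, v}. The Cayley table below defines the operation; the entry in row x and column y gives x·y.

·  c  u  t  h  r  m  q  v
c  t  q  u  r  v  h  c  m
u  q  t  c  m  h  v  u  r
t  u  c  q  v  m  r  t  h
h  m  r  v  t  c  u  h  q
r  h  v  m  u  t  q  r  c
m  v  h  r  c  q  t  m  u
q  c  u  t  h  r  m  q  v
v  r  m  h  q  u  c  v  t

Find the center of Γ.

An element z is central iff its row equals its column in the table.
For u: u·m = v ≠ h = m·u, so u ∉ Z.
Checking each element this way leaves Z(Γ) = {q, t}.

{q, t}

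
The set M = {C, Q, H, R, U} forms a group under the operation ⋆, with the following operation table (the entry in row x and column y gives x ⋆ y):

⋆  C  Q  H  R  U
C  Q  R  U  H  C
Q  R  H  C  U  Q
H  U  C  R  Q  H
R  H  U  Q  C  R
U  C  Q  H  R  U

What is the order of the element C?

5

The identity element is U (its row matches the header).
C^1 = C
C^2 = C ⋆ C = Q
C^3 = Q ⋆ C = R
C^4 = R ⋆ C = H
C^5 = H ⋆ C = U
The first power of C equal to the identity is C^5, so ord(C) = 5.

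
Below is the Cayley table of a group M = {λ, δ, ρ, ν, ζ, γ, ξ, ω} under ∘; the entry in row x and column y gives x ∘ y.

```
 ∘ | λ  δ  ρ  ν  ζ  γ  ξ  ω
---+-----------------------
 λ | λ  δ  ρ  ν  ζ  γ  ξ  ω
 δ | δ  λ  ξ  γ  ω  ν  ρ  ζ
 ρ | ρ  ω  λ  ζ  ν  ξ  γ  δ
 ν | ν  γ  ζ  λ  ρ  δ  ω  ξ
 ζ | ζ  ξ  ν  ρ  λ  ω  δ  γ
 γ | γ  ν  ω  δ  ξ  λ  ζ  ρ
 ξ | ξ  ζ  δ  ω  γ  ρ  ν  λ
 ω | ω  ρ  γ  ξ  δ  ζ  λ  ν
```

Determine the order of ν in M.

2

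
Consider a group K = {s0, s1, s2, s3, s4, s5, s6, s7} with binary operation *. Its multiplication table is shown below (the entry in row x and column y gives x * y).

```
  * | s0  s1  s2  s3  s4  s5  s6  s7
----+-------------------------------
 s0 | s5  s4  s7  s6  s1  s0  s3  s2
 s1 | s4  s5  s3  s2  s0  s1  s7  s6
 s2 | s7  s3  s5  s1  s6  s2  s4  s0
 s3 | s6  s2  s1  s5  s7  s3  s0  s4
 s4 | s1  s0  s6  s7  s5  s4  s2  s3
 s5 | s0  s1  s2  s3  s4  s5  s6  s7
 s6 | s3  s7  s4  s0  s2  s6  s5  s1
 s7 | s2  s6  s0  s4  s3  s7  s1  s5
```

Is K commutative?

Yes

Check whether the table is symmetric across its main diagonal.
Every entry (row x, col y) equals the entry (row y, col x), so K is abelian.
(In fact K ≅ the elementary abelian group (Z_2)^3.)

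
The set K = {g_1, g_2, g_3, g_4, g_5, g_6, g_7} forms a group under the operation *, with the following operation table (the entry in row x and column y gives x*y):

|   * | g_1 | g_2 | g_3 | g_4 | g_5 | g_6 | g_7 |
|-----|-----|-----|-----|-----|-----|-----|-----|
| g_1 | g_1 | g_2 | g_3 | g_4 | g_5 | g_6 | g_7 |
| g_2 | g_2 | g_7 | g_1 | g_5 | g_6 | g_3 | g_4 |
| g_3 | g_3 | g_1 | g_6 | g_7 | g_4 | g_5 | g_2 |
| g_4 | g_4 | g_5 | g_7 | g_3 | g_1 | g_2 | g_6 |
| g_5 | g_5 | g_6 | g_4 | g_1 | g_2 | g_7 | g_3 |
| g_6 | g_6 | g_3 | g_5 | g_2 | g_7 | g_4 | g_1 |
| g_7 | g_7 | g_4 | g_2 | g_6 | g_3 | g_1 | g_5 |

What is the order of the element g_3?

The identity element is g_1 (its row matches the header).
g_3^1 = g_3
g_3^2 = g_3*g_3 = g_6
g_3^3 = g_6*g_3 = g_5
g_3^4 = g_5*g_3 = g_4
g_3^5 = g_4*g_3 = g_7
g_3^6 = g_7*g_3 = g_2
g_3^7 = g_2*g_3 = g_1
The first power of g_3 equal to the identity is g_3^7, so ord(g_3) = 7.

7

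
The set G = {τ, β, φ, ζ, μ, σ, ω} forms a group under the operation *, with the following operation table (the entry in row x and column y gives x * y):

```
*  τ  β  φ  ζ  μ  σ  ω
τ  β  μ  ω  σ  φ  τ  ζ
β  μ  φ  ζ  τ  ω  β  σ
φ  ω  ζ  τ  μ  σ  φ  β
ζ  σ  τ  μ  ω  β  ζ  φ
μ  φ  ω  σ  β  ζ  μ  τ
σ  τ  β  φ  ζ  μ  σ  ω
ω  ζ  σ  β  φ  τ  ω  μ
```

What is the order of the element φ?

7

The identity element is σ (its row matches the header).
φ^1 = φ
φ^2 = φ * φ = τ
φ^3 = τ * φ = ω
φ^4 = ω * φ = β
φ^5 = β * φ = ζ
φ^6 = ζ * φ = μ
φ^7 = μ * φ = σ
The first power of φ equal to the identity is φ^7, so ord(φ) = 7.
(Structurally, G here is isomorphic to the cyclic group Z_7.)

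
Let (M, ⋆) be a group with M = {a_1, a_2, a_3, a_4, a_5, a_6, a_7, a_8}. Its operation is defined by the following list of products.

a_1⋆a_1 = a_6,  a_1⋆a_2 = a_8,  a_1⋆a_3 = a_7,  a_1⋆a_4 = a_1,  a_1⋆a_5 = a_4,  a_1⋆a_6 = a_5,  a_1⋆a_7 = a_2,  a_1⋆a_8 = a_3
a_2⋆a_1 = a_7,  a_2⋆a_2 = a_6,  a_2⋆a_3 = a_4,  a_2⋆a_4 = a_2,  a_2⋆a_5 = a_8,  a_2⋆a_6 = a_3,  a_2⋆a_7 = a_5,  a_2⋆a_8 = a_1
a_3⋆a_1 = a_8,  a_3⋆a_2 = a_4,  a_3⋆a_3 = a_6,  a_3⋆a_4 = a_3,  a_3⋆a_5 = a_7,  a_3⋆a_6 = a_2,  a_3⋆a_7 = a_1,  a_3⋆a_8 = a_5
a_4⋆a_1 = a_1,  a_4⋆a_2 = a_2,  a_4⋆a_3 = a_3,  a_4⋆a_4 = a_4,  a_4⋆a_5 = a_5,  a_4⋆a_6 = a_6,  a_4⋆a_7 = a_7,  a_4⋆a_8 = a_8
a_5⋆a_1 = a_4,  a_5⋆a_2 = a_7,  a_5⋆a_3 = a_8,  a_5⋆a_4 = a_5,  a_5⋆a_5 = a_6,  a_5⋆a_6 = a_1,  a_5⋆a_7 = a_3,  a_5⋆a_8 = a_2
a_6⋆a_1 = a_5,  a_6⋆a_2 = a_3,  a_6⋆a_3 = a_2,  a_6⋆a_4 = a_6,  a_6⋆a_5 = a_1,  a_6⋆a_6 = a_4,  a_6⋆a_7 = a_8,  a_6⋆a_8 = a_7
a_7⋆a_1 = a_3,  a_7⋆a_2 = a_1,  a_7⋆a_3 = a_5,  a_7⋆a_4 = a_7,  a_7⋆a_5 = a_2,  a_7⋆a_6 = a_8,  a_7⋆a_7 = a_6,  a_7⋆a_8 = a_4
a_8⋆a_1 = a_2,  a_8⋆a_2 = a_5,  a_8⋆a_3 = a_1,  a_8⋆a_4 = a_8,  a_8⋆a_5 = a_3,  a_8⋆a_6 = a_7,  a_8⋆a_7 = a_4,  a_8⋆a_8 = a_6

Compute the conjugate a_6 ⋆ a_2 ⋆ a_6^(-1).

The identity is a_4. In row a_6, the entry a_4 sits in column a_6, so a_6^(-1) = a_6.
a_6 ⋆ a_2 = a_3
a_3 ⋆ a_6 = a_2
(Structurally, M here is isomorphic to the quaternion group Q_8.)

a_2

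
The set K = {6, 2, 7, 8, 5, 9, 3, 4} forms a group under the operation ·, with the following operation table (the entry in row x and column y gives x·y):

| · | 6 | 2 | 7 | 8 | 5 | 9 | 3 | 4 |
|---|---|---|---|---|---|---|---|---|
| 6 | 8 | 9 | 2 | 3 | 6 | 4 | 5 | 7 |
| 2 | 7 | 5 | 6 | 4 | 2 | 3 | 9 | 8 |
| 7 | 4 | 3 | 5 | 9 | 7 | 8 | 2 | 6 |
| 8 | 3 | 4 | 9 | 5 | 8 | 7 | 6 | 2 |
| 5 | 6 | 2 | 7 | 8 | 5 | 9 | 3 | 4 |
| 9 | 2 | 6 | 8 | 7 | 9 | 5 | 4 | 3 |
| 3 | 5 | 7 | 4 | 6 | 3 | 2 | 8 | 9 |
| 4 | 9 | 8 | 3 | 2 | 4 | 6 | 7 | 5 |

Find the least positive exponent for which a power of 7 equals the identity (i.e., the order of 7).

The identity element is 5 (its row matches the header).
7^1 = 7
7^2 = 7·7 = 5
The first power of 7 equal to the identity is 7^2, so ord(7) = 2.
(Structurally, K here is isomorphic to the dihedral group D_4.)

2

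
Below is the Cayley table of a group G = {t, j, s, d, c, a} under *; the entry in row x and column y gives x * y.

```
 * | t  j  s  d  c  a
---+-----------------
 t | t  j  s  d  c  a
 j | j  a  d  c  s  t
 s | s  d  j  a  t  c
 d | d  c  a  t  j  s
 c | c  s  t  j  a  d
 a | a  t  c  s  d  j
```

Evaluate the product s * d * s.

s * d = a
a * s = c

c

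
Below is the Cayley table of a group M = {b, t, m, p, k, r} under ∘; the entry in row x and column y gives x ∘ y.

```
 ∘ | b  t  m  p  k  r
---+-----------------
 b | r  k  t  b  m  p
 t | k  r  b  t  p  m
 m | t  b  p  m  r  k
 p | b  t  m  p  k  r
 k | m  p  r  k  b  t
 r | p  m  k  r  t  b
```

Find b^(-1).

r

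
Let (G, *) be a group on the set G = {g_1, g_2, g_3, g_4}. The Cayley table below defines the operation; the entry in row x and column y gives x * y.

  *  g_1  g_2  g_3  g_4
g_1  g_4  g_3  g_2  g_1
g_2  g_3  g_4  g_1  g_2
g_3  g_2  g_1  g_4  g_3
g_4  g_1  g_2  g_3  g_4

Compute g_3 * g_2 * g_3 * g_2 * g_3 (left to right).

g_3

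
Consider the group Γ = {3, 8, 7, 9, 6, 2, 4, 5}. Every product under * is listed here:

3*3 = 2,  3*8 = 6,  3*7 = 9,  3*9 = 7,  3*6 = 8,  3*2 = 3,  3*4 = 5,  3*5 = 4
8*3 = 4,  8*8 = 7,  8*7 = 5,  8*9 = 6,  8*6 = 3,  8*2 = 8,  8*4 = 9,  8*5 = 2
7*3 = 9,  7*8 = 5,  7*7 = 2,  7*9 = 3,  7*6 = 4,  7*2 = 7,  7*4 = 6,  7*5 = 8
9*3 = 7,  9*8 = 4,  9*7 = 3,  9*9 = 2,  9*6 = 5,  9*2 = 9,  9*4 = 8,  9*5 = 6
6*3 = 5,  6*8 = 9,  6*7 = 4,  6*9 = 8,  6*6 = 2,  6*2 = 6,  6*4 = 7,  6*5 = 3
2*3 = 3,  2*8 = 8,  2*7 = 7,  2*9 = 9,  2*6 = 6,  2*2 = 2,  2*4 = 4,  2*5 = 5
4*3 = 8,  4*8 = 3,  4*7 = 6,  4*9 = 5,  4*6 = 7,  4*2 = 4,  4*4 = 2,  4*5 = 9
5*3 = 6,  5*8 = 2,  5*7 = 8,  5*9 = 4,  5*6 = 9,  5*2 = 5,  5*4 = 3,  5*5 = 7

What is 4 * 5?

9

Read row 4, column 5: 4 * 5 = 9.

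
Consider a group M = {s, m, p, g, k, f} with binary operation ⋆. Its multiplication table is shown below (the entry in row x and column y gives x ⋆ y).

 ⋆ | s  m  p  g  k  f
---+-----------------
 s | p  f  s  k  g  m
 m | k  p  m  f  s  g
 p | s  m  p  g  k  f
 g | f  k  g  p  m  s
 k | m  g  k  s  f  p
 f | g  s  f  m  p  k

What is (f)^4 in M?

f

f^1 = f
f^2 = f ⋆ f = k
f^3 = k ⋆ f = p
f^4 = p ⋆ f = f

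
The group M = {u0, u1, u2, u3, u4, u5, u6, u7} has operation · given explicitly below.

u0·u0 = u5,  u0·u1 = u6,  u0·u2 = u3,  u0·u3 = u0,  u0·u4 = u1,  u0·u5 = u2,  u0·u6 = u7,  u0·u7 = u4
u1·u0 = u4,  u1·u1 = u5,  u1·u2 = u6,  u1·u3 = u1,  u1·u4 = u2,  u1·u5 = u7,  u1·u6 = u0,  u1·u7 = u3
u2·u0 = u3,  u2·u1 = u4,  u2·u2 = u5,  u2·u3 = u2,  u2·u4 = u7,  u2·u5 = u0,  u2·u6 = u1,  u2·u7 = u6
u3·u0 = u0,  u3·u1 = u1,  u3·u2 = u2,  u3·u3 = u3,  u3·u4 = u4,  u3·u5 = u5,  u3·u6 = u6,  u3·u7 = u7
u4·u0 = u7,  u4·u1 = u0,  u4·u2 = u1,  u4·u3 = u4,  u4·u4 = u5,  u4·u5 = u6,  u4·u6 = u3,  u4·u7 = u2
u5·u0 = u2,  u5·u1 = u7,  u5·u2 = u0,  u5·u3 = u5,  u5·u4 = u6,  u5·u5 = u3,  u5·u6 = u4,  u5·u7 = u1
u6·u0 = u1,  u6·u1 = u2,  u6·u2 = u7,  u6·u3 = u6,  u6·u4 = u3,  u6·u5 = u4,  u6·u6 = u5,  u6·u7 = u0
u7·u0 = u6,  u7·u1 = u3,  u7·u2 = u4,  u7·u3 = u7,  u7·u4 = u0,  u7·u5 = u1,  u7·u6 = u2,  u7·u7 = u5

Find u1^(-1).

First locate the identity: row u3 matches the header, so u3 is the identity.
Scan row u1 for u3: u1·u7 = u3. Hence u1^(-1) = u7.

u7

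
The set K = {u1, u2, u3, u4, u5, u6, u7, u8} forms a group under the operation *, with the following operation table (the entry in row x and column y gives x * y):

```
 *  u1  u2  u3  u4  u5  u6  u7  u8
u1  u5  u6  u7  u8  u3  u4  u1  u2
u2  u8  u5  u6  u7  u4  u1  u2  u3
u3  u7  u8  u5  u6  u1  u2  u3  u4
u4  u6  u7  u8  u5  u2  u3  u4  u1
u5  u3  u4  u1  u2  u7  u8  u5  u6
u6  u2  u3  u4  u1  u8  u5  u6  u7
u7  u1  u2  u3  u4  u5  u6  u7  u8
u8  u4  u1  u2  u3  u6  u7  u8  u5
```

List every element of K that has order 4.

Identity is u7. Compute the order of each non-identity element by repeated multiplication:
  u1: u1 → u5 → u3 → u7  (order 4)
  u2: u2 → u5 → u4 → u7  (order 4)
  u3: u3 → u5 → u1 → u7  (order 4)
  u4: u4 → u5 → u2 → u7  (order 4)
  u5: u5 → u7  (order 2)
  u6: u6 → u5 → u8 → u7  (order 4)
  u8: u8 → u5 → u6 → u7  (order 4)
Elements of order 4: {u1, u2, u3, u4, u6, u8}.
(Structurally, K here is isomorphic to the quaternion group Q_8.)

{u1, u2, u3, u4, u6, u8}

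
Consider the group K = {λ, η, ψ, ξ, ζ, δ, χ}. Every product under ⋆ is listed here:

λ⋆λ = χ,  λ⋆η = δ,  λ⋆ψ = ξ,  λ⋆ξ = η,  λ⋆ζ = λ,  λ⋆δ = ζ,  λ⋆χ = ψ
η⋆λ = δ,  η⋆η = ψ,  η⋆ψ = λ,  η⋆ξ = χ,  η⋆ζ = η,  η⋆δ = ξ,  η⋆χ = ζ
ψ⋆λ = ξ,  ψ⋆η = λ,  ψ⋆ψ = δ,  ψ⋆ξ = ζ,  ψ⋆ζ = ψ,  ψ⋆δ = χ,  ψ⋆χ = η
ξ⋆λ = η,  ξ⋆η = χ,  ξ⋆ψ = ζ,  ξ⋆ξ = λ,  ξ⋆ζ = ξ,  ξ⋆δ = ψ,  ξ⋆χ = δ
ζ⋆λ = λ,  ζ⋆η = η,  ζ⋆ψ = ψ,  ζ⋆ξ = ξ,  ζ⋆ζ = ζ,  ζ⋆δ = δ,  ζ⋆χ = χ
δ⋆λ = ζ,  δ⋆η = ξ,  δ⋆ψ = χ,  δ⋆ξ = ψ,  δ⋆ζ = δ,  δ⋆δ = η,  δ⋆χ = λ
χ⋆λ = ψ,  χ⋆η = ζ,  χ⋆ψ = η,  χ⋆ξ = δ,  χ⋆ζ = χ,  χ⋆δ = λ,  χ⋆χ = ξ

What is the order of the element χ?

The identity element is ζ (its row matches the header).
χ^1 = χ
χ^2 = χ ⋆ χ = ξ
χ^3 = ξ ⋆ χ = δ
χ^4 = δ ⋆ χ = λ
χ^5 = λ ⋆ χ = ψ
χ^6 = ψ ⋆ χ = η
χ^7 = η ⋆ χ = ζ
The first power of χ equal to the identity is χ^7, so ord(χ) = 7.

7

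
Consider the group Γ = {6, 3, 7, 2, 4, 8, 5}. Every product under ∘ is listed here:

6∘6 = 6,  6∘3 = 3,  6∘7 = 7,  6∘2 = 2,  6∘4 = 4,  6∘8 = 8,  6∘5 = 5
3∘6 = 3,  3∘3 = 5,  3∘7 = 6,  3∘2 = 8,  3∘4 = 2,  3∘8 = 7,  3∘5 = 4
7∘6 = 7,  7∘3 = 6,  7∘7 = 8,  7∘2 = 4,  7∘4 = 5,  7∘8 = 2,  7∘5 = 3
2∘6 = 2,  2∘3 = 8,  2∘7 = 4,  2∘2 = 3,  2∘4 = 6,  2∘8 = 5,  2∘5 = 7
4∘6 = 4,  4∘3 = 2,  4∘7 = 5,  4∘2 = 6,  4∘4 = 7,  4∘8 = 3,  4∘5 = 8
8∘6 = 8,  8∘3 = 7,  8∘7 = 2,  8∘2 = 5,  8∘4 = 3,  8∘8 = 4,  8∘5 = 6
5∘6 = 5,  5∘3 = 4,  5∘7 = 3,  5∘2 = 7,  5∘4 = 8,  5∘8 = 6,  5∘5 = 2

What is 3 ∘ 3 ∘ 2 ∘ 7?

3 ∘ 3 = 5
5 ∘ 2 = 7
7 ∘ 7 = 8

8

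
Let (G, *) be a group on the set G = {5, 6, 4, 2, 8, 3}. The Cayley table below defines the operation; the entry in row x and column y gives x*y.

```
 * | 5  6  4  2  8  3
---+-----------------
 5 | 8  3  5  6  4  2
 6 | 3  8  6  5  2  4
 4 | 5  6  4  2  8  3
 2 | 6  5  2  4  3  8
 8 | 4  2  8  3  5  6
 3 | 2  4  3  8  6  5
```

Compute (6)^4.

6^1 = 6
6^2 = 6*6 = 8
6^3 = 8*6 = 2
6^4 = 2*6 = 5

5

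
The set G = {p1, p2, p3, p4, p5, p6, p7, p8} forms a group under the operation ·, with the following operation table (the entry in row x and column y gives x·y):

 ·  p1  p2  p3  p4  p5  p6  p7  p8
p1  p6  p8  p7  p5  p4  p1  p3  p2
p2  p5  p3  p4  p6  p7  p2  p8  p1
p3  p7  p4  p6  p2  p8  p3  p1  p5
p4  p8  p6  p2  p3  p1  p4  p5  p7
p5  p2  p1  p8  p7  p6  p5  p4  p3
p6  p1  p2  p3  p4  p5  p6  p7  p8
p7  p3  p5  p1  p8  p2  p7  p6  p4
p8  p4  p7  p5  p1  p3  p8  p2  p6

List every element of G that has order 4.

{p2, p4}

Identity is p6. Compute the order of each non-identity element by repeated multiplication:
  p1: p1 → p6  (order 2)
  p2: p2 → p3 → p4 → p6  (order 4)
  p3: p3 → p6  (order 2)
  p4: p4 → p3 → p2 → p6  (order 4)
  p5: p5 → p6  (order 2)
  p7: p7 → p6  (order 2)
  p8: p8 → p6  (order 2)
Elements of order 4: {p2, p4}.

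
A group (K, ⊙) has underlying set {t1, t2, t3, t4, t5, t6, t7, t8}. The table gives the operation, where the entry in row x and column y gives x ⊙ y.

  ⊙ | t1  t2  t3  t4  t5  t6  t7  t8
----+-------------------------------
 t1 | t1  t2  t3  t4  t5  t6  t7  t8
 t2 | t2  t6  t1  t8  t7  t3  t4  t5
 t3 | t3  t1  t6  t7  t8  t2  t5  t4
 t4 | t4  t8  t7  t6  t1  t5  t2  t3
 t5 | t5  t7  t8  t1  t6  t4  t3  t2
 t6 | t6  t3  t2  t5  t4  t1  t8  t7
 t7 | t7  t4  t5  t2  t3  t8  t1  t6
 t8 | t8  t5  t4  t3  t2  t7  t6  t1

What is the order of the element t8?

The identity element is t1 (its row matches the header).
t8^1 = t8
t8^2 = t8 ⊙ t8 = t1
The first power of t8 equal to the identity is t8^2, so ord(t8) = 2.

2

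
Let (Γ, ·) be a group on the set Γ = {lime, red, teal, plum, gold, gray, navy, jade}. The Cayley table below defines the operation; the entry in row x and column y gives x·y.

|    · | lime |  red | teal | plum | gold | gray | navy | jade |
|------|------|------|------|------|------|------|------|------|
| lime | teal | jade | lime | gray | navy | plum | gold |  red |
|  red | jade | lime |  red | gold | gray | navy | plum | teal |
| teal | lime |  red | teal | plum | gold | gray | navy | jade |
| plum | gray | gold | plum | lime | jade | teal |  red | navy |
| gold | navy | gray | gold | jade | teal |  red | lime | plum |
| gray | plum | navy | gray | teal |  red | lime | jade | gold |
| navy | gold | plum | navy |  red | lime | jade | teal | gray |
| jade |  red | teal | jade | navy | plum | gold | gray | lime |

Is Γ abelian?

Check whether the table is symmetric across its main diagonal.
Every entry (row x, col y) equals the entry (row y, col x), so Γ is abelian.

Yes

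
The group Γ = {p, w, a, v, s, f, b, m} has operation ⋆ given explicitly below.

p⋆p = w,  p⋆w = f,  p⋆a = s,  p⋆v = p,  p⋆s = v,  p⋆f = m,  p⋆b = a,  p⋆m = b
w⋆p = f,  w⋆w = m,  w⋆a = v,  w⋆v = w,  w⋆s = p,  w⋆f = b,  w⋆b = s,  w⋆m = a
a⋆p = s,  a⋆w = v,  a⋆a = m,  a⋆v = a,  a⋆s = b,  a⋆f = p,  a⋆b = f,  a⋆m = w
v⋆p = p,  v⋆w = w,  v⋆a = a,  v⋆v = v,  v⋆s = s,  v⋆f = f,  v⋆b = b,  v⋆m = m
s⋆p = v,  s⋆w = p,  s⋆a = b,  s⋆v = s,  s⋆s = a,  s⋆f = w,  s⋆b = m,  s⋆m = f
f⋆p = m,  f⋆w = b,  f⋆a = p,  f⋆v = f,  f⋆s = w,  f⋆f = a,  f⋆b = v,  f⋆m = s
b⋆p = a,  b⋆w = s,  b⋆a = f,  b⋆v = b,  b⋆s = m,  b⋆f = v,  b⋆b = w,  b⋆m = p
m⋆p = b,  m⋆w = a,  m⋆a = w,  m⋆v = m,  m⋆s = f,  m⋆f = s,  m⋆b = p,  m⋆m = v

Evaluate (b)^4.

m

b^1 = b
b^2 = b ⋆ b = w
b^3 = w ⋆ b = s
b^4 = s ⋆ b = m
(Structurally, Γ here is isomorphic to the cyclic group Z_8.)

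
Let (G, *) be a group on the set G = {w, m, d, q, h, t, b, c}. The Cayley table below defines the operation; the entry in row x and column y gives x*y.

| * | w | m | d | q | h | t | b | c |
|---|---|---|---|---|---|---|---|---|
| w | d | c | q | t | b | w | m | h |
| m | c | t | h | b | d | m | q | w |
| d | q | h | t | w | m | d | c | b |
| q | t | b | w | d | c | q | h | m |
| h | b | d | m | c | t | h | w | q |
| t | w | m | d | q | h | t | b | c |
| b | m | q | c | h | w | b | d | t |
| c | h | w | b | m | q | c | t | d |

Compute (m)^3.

m

m^1 = m
m^2 = m*m = t
m^3 = t*m = m
(Structurally, G here is isomorphic to Z_2 x Z_4.)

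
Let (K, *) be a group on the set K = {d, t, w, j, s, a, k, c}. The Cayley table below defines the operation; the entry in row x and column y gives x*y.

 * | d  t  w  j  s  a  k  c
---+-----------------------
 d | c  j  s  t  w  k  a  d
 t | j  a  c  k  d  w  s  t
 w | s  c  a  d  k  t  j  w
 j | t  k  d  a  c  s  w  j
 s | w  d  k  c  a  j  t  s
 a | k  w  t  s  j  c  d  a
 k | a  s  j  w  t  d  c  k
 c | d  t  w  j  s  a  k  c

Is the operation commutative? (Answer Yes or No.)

Check whether the table is symmetric across its main diagonal.
Every entry (row x, col y) equals the entry (row y, col x), so K is abelian.

Yes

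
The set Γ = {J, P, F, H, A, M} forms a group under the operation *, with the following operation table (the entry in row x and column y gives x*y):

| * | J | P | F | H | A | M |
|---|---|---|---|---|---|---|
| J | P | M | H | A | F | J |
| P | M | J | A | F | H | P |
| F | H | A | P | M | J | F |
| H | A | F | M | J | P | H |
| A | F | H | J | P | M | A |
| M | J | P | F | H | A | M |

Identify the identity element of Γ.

The identity e satisfies e*x = x for all x, so its row in the table reproduces the column headers.
Row M reads: J, P, F, H, A, M — exactly the header order. So M is the identity.
(Structurally, Γ here is isomorphic to the cyclic group Z_6.)

M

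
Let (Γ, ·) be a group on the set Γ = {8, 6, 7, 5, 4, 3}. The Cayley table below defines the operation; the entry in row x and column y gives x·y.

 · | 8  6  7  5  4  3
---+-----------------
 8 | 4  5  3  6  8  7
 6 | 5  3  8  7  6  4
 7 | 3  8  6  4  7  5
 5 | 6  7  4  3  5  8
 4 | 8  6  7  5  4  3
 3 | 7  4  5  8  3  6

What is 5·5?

Read row 5, column 5: 5·5 = 3.

3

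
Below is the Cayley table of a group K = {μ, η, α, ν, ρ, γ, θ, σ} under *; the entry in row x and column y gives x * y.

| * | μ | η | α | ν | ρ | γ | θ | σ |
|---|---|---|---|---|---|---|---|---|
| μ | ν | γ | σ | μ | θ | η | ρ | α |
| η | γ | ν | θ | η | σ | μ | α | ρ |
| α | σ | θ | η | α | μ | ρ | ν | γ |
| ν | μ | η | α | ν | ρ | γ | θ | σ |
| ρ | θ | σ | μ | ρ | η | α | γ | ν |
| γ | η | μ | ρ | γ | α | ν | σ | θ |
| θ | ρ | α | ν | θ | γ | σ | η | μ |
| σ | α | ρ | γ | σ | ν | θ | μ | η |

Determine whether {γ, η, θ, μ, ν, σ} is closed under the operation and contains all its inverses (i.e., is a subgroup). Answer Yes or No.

θ * η = α, which is not in {γ, η, θ, μ, ν, σ}.
The subset is not closed under *, so it is not a subgroup.
(Structurally, K here is isomorphic to Z_2 x Z_4.)

No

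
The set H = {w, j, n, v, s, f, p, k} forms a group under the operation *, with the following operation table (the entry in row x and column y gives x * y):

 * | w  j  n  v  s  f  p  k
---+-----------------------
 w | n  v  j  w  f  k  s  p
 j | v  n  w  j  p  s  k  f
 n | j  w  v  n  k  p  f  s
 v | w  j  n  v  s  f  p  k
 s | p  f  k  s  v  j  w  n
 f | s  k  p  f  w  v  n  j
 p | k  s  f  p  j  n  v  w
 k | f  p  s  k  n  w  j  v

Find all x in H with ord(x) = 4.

{j, w}

Identity is v. Compute the order of each non-identity element by repeated multiplication:
  w: w → n → j → v  (order 4)
  j: j → n → w → v  (order 4)
  n: n → v  (order 2)
  s: s → v  (order 2)
  f: f → v  (order 2)
  p: p → v  (order 2)
  k: k → v  (order 2)
Elements of order 4: {j, w}.
(Structurally, H here is isomorphic to the dihedral group D_4.)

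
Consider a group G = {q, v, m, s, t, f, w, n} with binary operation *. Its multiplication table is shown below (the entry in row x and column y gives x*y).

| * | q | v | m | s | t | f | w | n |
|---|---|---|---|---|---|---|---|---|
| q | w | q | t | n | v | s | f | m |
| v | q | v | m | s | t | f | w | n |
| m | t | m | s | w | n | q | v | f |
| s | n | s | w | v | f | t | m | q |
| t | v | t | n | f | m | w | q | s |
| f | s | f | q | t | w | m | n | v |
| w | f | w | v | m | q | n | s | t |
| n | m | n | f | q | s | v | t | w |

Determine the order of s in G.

2

The identity element is v (its row matches the header).
s^1 = s
s^2 = s*s = v
The first power of s equal to the identity is s^2, so ord(s) = 2.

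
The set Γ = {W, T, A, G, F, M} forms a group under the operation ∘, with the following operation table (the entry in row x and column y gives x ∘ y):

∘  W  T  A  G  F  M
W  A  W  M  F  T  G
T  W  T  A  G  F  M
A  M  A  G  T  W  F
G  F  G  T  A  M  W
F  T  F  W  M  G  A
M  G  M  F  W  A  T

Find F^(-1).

First locate the identity: row T matches the header, so T is the identity.
Scan row F for T: F ∘ W = T. Hence F^(-1) = W.

W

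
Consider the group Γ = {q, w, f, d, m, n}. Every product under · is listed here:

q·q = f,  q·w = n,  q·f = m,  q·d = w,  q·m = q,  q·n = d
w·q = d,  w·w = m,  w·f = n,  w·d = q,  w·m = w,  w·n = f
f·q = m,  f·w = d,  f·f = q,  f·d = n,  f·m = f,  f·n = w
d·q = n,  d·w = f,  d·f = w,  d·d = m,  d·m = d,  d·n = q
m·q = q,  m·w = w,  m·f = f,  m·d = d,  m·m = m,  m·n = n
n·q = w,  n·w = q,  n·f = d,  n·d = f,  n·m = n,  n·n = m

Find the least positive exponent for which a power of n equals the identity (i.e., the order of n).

2

The identity element is m (its row matches the header).
n^1 = n
n^2 = n·n = m
The first power of n equal to the identity is n^2, so ord(n) = 2.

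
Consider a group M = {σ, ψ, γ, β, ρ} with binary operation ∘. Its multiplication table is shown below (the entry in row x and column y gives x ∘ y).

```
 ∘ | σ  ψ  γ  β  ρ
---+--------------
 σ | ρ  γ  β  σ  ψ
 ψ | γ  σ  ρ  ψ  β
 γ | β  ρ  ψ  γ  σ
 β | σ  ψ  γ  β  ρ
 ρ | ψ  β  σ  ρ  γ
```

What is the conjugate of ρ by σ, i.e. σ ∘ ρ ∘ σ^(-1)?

ρ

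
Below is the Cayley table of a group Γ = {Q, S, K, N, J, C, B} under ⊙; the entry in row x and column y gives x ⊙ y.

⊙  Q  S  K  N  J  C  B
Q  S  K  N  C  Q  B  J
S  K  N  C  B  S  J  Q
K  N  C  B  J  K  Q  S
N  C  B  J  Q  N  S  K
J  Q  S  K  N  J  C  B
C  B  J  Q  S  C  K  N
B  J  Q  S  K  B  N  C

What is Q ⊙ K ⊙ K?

J

Q ⊙ K = N
N ⊙ K = J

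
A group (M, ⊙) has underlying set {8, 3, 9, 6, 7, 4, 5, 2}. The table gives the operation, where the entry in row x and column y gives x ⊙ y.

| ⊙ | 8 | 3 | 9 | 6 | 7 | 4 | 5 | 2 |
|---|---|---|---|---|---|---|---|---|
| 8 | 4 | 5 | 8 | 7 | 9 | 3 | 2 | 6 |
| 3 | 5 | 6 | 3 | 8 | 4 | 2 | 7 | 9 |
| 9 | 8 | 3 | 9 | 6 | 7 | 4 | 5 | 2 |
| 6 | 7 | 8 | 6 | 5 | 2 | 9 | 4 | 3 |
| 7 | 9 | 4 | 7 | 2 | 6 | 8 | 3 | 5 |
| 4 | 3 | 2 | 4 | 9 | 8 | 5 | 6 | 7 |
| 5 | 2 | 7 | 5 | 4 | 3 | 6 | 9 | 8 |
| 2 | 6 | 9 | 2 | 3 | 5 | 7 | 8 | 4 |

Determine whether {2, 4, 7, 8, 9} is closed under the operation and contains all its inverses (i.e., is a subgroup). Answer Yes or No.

8 ⊙ 4 = 3, which is not in {2, 4, 7, 8, 9}.
The subset is not closed under ⊙, so it is not a subgroup.

No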